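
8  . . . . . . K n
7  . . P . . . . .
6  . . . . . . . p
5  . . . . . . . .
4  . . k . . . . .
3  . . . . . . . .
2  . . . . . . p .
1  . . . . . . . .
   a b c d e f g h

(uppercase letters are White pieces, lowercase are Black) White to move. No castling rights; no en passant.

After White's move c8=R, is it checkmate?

After c8=R: black king on c4; in check: yes, from the white rook on c8.
Black has 6 legal replies: Kd5, Kb5, Kd4, Kb4, Kd3, Kb3.
In check but a legal move exists → not checkmate.

no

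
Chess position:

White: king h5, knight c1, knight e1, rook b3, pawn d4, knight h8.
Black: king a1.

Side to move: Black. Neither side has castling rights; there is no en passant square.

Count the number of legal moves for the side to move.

0

Black to move; king on a1.
In check: no.
Legal moves: none.
Count: 0.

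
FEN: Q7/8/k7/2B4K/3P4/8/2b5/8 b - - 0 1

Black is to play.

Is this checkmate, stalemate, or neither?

Black to move; black king on a6.
In check: yes, from the white queen on a8.
King squares — a5: attacked by Qa8; b5: available; b6: attacked by Bc5; a7: attacked by Bc5; b7: attacked by Qa8.
Legal moves for Black: Kb5.
Black is in check but has 1 legal move → neither.

neither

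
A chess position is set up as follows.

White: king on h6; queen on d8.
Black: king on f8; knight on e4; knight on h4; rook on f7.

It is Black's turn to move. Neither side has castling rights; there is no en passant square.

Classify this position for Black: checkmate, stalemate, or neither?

Black to move; black king on f8.
In check: yes, from the white queen on d8.
King squares — e7: attacked by Qd8; f7: own rook; g7: attacked by Kh6; e8: attacked by Qd8; g8: attacked by Qd8.
Legal moves for Black: none.
In check with no legal moves → checkmate.

checkmate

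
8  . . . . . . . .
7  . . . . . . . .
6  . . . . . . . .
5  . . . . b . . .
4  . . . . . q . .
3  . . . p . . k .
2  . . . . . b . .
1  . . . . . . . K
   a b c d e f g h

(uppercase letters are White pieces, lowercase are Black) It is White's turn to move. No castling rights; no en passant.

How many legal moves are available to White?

0

White to move; king on h1.
In check: no.
Legal moves: none.
Count: 0.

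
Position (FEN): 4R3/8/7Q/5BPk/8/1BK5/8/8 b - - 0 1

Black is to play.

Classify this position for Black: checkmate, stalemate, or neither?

Black to move; black king on h5.
In check: yes, from the white queen on h6.
King squares — g4: attacked by Bf5; h4: attacked by Qh6; g5: attacked by Qh6; g6: attacked by Bf5; h6: attacked by Pg5.
Legal moves for Black: none.
In check with no legal moves → checkmate.

checkmate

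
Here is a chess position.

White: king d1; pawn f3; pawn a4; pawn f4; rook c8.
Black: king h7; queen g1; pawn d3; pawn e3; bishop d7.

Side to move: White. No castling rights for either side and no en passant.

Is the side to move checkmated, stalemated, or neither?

checkmate

White to move; white king on d1.
In check: yes, from the black queen on g1.
King squares — c1: attacked by Qg1; e1: attacked by Qg1; c2: attacked by Pd3; d2: attacked by Pe3; e2: attacked by Pd3.
Legal moves for White: none.
In check with no legal moves → checkmate.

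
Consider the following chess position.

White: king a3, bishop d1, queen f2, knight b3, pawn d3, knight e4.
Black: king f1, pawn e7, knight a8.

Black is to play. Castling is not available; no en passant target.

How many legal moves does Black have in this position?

0

Black to move; king on f1.
In check: yes, from the white queen on f2.
Legal moves: none.
Count: 0.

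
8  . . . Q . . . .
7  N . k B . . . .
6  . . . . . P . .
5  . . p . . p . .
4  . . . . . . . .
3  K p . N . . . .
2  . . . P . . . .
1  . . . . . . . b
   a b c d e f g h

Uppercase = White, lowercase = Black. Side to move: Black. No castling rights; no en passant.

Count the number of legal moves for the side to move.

3

Black to move; king on c7.
In check: yes, from the white queen on d8.
Legal moves: Kxd8, Kb7, Kd6.
Count: 3.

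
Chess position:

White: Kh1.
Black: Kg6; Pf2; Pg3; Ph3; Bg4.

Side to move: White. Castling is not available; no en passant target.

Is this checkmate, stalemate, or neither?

stalemate

White to move; white king on h1.
In check: no.
King squares — g1: attacked by Pf2; g2: attacked by Ph3; h2: attacked by Pg3.
Legal moves for White: none.
Not in check and no legal moves → stalemate.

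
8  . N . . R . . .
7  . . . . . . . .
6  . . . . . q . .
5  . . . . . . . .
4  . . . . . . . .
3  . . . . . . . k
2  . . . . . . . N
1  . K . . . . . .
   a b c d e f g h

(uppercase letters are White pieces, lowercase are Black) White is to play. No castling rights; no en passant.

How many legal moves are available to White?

21

White to move; king on b1.
In check: no.
Legal moves: Rh8+, Rg8, Rf8, Rd8, Rc8, Re7, Re6, Re5, Re4, Re3+, Re2, Re1, Nd7, Nc6, Na6, Ng4, Nf3, Nf1, Kc2, Ka2, Kc1.
Count: 21.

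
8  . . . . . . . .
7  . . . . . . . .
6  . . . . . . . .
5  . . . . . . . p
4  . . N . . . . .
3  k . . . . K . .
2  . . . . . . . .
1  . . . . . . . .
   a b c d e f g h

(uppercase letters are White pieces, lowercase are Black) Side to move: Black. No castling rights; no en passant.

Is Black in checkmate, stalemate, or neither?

neither

Black to move; black king on a3.
In check: yes, from the white knight on c4.
King squares — a2: available; b2: attacked by Nc4; b3: available; a4: available; b4: available.
Legal moves for Black: Kb4, Ka4, Kb3, Ka2.
Black is in check but has 4 legal moves → neither.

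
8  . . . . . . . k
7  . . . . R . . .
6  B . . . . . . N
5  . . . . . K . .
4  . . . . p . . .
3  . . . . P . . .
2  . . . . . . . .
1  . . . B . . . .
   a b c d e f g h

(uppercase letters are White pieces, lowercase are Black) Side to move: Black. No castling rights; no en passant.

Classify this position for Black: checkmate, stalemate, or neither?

Black to move; black king on h8.
In check: no.
King squares — g7: attacked by Re7; h7: attacked by Re7; g8: attacked by Nh6.
Legal moves for Black: none.
Not in check and no legal moves → stalemate.

stalemate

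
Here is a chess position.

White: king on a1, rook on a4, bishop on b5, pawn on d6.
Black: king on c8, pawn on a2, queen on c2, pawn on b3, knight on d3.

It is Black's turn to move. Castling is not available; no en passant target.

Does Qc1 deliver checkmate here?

yes

After Qc1: white king on a1; in check: yes, from the black queen on c1.
King squares — b1: attacked by Qc1; a2: attacked by Pb3; b2: attacked by Qc1.
White has no legal moves → checkmate.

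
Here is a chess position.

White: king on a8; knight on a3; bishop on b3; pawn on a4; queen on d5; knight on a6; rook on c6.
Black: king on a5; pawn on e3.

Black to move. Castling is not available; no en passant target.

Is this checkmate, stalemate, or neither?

Black to move; black king on a5.
In check: yes, from the white queen on d5.
King squares — a4: attacked by Bb3; b4: attacked by Na6; b5: attacked by Na3; a6: attacked by Rc6; b6: attacked by Rc6.
Legal moves for Black: none.
In check with no legal moves → checkmate.

checkmate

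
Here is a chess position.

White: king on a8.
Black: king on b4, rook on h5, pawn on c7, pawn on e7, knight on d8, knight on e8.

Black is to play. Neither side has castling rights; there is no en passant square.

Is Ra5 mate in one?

After Ra5: white king on a8; in check: yes, from the black rook on a5.
White has 1 legal reply: Kb8.
In check but a legal move exists → not checkmate.

no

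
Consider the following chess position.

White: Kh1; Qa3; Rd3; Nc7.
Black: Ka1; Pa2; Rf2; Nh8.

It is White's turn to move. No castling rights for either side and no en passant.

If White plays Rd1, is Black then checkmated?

After Rd1: black king on a1; in check: yes, from the white rook on d1.
King squares — b1: attacked by Rd1; a2: own pawn; b2: attacked by Qa3.
Black has no legal moves → checkmate.

yes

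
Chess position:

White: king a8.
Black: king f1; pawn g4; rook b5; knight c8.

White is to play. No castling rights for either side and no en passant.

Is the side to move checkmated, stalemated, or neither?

White to move; white king on a8.
In check: no.
King squares — a7: attacked by Nc8; b7: attacked by Rb5; b8: attacked by Rb5.
Legal moves for White: none.
Not in check and no legal moves → stalemate.

stalemate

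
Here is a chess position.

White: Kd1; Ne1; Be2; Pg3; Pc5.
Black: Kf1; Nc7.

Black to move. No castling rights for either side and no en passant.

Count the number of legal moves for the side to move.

2

Black to move; king on f1.
In check: yes, from the white bishop on e2.
Legal moves: Kf2, Kg1.
Count: 2.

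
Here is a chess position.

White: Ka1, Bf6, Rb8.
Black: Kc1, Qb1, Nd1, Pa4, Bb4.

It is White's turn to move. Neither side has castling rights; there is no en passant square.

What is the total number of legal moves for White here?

White to move; king on a1.
In check: yes, from the black queen on b1.
Legal moves: none.
Count: 0.

0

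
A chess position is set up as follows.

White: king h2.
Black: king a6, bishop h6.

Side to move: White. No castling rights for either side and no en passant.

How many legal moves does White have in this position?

5

White to move; king on h2.
In check: no.
Legal moves: Kh3, Kg3, Kg2, Kh1, Kg1.
Count: 5.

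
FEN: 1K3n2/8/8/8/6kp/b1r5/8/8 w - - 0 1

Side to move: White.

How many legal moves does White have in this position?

White to move; king on b8.
In check: no.
Legal moves: Ka8, Kb7, Ka7.
Count: 3.

3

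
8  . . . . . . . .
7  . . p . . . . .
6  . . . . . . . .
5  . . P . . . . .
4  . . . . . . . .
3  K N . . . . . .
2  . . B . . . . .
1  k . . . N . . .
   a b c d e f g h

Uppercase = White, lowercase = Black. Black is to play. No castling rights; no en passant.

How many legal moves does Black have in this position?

0

Black to move; king on a1.
In check: yes, from the white knight on b3.
Legal moves: none.
Count: 0.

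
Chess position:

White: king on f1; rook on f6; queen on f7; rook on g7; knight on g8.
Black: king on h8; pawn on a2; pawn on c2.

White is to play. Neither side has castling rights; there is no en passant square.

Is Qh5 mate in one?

no

After Qh5: black king on h8; in check: yes, from the white queen on h5.
Black has 1 legal reply: Kxg7.
In check but a legal move exists → not checkmate.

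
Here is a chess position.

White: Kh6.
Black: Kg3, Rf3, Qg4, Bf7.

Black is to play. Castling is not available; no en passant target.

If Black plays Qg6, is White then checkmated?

After Qg6: white king on h6; in check: yes, from the black queen on g6.
King squares — g5: attacked by Qg6; h5: attacked by Qg6; g6: attacked by Bf7; g7: attacked by Qg6; h7: attacked by Qg6.
White has no legal moves → checkmate.

yes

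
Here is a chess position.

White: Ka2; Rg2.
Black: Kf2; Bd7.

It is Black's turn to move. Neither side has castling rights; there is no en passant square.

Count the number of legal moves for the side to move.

Black to move; king on f2.
In check: yes, from the white rook on g2.
Legal moves: Kf3, Ke3, Kxg2, Kf1, Ke1.
Count: 5.

5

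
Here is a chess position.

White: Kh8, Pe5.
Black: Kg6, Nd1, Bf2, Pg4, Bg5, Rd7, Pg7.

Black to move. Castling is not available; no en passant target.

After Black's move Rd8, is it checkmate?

yes

After Rd8: white king on h8; in check: yes, from the black rook on d8.
King squares — g7: attacked by Kg6; h7: attacked by Kg6; g8: attacked by Rd8.
White has no legal moves → checkmate.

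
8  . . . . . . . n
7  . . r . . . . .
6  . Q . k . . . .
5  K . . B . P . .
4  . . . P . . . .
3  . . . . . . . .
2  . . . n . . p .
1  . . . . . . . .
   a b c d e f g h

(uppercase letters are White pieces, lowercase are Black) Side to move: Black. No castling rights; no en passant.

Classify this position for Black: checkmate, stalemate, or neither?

Black to move; black king on d6.
In check: yes, from the white queen on b6.
Legal moves for Black: Ke7, Kd7, Kxd5, Rc6.
Black is in check but has 4 legal moves → neither.

neither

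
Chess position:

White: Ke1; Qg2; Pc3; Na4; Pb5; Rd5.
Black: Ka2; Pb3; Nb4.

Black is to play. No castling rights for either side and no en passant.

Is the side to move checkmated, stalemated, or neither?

neither

Black to move; black king on a2.
In check: yes, from the white queen on g2.
Legal moves for Black: Ka3, Kb1, Ka1, Nc2+, b2.
Black is in check but has 5 legal moves → neither.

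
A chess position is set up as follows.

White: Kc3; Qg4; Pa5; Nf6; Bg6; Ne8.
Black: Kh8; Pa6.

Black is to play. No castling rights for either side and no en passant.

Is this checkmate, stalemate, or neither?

stalemate

Black to move; black king on h8.
In check: no.
King squares — g7: attacked by Ne8; h7: attacked by Nf6; g8: attacked by Nf6.
Legal moves for Black: none.
Not in check and no legal moves → stalemate.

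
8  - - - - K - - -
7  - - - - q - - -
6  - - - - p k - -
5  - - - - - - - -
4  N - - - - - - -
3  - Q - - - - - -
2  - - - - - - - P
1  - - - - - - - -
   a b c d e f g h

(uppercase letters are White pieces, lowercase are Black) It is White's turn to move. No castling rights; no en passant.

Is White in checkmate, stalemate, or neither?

White to move; white king on e8.
In check: yes, from the black queen on e7.
King squares — d7: attacked by Qe7; e7: attacked by Kf6; f7: attacked by Kf6; d8: attacked by Qe7; f8: attacked by Qe7.
Legal moves for White: none.
In check with no legal moves → checkmate.

checkmate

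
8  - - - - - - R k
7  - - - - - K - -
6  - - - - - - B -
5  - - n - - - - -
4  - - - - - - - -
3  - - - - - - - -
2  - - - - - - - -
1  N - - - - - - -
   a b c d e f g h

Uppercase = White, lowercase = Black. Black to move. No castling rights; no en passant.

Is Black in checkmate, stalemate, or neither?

Black to move; black king on h8.
In check: yes, from the white rook on g8.
King squares — g7: attacked by Kf7; h7: attacked by Bg6; g8: attacked by Kf7.
Legal moves for Black: none.
In check with no legal moves → checkmate.

checkmate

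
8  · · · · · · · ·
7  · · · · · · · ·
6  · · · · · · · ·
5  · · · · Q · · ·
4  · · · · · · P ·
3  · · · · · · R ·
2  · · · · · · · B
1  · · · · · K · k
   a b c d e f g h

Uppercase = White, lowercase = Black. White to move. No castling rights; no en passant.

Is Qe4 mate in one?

no

After Qe4: black king on h1; in check: yes, from the white queen on e4.
Black has 1 legal reply: Kxh2.
In check but a legal move exists → not checkmate.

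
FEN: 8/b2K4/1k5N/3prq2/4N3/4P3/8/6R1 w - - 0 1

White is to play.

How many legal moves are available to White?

3

White to move; king on d7.
In check: yes, from the black queen on f5.
Legal moves: Kd8, Kd6, Nxf5.
Count: 3.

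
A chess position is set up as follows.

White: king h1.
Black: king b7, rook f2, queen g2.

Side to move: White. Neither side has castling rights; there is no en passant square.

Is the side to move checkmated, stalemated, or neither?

checkmate

White to move; white king on h1.
In check: yes, from the black queen on g2.
King squares — g1: attacked by Qg2; g2: attacked by Rf2; h2: attacked by Qg2.
Legal moves for White: none.
In check with no legal moves → checkmate.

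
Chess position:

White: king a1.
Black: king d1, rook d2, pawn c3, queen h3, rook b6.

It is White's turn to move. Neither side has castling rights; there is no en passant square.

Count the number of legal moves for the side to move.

White to move; king on a1.
In check: no.
Legal moves: none.
Count: 0.

0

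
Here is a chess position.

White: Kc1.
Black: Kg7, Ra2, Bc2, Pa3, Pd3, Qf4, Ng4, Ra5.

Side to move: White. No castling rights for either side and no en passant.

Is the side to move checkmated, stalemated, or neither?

checkmate

White to move; white king on c1.
In check: yes, from the black queen on f4.
King squares — b1: attacked by Bc2; d1: attacked by Bc2; b2: attacked by Ra2; c2: attacked by Ra2; d2: attacked by Qf4.
Legal moves for White: none.
In check with no legal moves → checkmate.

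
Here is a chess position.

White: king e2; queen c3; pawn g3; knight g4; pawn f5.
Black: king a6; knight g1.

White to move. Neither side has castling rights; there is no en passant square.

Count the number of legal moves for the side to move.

White to move; king on e2.
In check: yes, from the black knight on g1.
Legal moves: Ke3, Kd3, Kf2, Kd2, Kf1, Ke1, Kd1.
Count: 7.

7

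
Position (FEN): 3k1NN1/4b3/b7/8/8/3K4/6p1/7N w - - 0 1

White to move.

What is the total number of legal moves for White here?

White to move; king on d3.
In check: yes, from the black bishop on a6.
Legal moves: Ke4, Kd4, Ke3, Kc3, Kd2, Kc2.
Count: 6.

6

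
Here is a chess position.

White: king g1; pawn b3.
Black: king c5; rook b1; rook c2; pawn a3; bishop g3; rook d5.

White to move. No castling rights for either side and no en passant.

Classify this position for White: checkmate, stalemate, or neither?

White to move; white king on g1.
In check: yes, from the black rook on b1.
King squares — f1: attacked by Rb1; h1: attacked by Rb1; f2: attacked by Rc2; g2: attacked by Rc2; h2: attacked by Rc2.
Legal moves for White: none.
In check with no legal moves → checkmate.

checkmate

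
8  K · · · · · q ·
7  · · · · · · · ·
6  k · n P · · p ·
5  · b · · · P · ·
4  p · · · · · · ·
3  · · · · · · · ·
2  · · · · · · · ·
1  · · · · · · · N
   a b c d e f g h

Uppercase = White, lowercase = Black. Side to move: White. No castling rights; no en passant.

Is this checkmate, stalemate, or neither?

White to move; white king on a8.
In check: yes, from the black queen on g8.
King squares — a7: attacked by Ka6; b7: attacked by Ka6; b8: attacked by Nc6.
Legal moves for White: none.
In check with no legal moves → checkmate.

checkmate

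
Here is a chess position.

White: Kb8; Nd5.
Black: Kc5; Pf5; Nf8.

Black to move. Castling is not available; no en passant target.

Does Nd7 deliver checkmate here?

no

After Nd7: white king on b8; in check: yes, from the black knight on d7.
White has 5 legal replies: Kc8, Ka8, Kc7, Kb7, Ka7.
In check but a legal move exists → not checkmate.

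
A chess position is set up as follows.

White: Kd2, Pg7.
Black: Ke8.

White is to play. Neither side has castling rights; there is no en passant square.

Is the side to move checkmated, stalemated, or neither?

neither

White to move; white king on d2.
In check: no.
Legal moves for White: Ke3, Kd3, Kc3, Ke2, Kc2, Ke1, Kd1, Kc1, g8=Q+, g8=R+, g8=B, g8=N.
White has 12 legal moves and is not in check → neither.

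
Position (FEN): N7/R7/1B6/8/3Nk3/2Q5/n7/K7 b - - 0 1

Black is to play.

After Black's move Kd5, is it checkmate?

no

After Kd5: white king on a1; in check: no.
White is not in check, so this cannot be checkmate.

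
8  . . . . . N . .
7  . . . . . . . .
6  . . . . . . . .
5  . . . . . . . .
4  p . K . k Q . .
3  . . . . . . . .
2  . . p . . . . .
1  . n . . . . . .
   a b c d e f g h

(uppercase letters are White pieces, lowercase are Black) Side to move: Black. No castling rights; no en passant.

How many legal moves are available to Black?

1

Black to move; king on e4.
In check: yes, from the white queen on f4.
Legal moves: Kxf4.
Count: 1.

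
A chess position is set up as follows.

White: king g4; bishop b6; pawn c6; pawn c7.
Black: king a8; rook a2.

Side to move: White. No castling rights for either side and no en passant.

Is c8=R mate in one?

yes

After c8=R: black king on a8; in check: yes, from the white rook on c8.
King squares — a7: attacked by Bb6; b7: attacked by Pc6; b8: attacked by Rc8.
Black has no legal moves → checkmate.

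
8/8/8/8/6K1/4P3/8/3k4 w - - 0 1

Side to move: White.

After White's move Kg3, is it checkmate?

no

After Kg3: black king on d1; in check: no.
Black is not in check, so this cannot be checkmate.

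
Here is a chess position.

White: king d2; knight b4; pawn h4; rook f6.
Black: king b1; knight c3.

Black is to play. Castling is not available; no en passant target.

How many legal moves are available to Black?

9

Black to move; king on b1.
In check: no.
Legal moves: Nd5, Nb5, Ne4+, Na4, Ne2, Na2, Nd1, Kb2, Ka1.
Count: 9.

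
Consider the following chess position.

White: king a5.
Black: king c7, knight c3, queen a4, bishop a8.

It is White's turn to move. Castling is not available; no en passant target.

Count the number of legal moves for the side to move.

White to move; king on a5.
In check: yes, from the black queen on a4.
Legal moves: none.
Count: 0.

0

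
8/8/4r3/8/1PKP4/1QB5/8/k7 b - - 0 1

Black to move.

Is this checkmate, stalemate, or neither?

checkmate

Black to move; black king on a1.
In check: yes, from the white bishop on c3.
King squares — b1: attacked by Qb3; a2: attacked by Qb3; b2: attacked by Qb3.
Legal moves for Black: none.
In check with no legal moves → checkmate.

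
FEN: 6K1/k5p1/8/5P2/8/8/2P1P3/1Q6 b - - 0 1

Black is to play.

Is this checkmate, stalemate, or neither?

Black to move; black king on a7.
In check: no.
Legal moves for Black: Ka8, Ka6, g6, g5.
Black has 4 legal moves and is not in check → neither.

neither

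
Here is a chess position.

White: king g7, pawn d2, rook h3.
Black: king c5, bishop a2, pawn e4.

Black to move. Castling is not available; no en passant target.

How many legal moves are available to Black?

Black to move; king on c5.
In check: no.
Legal moves: Kd6, Kc6, Kb6, Kd5, Kb5, Kd4, Kc4, Kb4, Bg8, Bf7, Be6, Bd5, Bc4, Bb3, Bb1, e3.
Count: 16.

16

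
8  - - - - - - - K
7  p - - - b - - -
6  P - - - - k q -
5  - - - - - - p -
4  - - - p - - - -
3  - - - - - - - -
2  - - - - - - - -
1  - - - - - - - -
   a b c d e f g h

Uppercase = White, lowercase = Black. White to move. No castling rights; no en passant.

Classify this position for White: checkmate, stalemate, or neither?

stalemate

White to move; white king on h8.
In check: no.
King squares — g7: attacked by Kf6; h7: attacked by Qg6; g8: attacked by Qg6.
Legal moves for White: none.
Not in check and no legal moves → stalemate.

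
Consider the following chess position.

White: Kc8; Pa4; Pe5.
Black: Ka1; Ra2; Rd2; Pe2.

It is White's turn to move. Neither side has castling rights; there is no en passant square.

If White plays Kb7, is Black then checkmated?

After Kb7: black king on a1; in check: no.
Black is not in check, so this cannot be checkmate.

no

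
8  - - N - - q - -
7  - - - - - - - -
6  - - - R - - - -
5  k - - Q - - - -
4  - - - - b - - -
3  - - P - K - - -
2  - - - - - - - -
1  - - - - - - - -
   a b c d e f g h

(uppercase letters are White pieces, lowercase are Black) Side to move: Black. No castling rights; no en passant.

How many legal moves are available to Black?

Black to move; king on a5.
In check: yes, from the white queen on d5.
Legal moves: Ka4, Bxd5.
Count: 2.

2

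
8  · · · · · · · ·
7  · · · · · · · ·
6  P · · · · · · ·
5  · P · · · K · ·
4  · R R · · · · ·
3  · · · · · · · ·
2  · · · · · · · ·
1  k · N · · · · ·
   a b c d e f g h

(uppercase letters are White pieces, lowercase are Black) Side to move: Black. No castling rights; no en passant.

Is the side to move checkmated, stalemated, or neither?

Black to move; black king on a1.
In check: no.
King squares — b1: attacked by Rb4; a2: attacked by Nc1; b2: attacked by Rb4.
Legal moves for Black: none.
Not in check and no legal moves → stalemate.

stalemate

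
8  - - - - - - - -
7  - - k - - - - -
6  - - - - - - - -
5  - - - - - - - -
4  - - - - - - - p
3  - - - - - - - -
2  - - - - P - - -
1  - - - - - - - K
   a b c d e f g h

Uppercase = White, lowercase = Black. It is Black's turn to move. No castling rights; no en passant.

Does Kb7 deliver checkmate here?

After Kb7: white king on h1; in check: no.
White is not in check, so this cannot be checkmate.

no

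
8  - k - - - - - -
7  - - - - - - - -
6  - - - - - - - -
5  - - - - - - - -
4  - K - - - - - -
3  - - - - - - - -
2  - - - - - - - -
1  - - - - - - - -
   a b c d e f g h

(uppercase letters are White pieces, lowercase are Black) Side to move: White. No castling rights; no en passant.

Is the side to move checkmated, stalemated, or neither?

neither

White to move; white king on b4.
In check: no.
Legal moves for White: Kc5, Kb5, Ka5, Kc4, Ka4, Kc3, Kb3, Ka3.
White has 8 legal moves and is not in check → neither.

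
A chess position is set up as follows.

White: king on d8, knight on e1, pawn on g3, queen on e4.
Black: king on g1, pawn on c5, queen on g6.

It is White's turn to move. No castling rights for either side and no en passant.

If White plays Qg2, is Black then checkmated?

yes

After Qg2: black king on g1; in check: yes, from the white queen on g2.
King squares — f1: attacked by Qg2; h1: attacked by Qg2; f2: attacked by Qg2; g2: attacked by Ne1; h2: attacked by Qg2.
Black has no legal moves → checkmate.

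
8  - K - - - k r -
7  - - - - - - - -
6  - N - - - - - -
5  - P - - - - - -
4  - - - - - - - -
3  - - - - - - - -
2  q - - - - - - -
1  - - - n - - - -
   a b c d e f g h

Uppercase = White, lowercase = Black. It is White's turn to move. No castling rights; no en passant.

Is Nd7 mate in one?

no

After Nd7: black king on f8; in check: yes, from the white knight on d7.
Black has 4 legal replies: Ke8, Kg7+, Kf7+, Ke7+.
In check but a legal move exists → not checkmate.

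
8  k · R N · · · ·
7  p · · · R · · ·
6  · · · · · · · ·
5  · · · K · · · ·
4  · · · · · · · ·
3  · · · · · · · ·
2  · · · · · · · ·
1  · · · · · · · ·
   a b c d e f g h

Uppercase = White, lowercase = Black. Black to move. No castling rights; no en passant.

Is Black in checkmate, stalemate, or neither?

checkmate

Black to move; black king on a8.
In check: yes, from the white rook on c8.
King squares — a7: own pawn; b7: attacked by Re7; b8: attacked by Rc8.
Legal moves for Black: none.
In check with no legal moves → checkmate.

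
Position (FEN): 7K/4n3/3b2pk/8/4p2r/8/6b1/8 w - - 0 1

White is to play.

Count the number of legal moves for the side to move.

0

White to move; king on h8.
In check: no.
Legal moves: none.
Count: 0.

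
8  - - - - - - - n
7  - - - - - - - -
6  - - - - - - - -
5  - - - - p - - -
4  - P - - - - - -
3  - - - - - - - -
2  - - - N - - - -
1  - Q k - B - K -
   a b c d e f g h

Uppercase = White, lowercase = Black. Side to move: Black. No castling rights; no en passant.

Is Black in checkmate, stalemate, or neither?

checkmate

Black to move; black king on c1.
In check: yes, from the white queen on b1.
King squares — b1: attacked by Nd2; d1: attacked by Qb1; b2: attacked by Qb1; c2: attacked by Qb1; d2: attacked by Be1.
Legal moves for Black: none.
In check with no legal moves → checkmate.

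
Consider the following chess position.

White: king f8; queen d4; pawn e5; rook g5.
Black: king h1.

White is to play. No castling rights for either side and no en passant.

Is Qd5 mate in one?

After Qd5: black king on h1; in check: yes, from the white queen on d5.
Black has 1 legal reply: Kh2.
In check but a legal move exists → not checkmate.

no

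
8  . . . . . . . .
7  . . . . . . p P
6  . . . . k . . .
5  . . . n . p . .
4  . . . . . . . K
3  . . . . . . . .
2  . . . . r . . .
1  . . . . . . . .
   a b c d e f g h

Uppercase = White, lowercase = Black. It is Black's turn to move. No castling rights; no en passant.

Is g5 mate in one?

no

After g5: white king on h4; in check: yes, from the black pawn on g5.
White has 4 legal replies: Kh5, Kxg5, Kh3, Kg3.
In check but a legal move exists → not checkmate.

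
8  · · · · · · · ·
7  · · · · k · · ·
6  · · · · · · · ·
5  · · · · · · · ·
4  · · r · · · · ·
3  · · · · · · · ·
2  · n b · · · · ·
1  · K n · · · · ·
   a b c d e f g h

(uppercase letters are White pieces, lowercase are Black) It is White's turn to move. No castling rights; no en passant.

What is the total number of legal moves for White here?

White to move; king on b1.
In check: yes, from the black bishop on c2.
Legal moves: Kxb2, Kxc1, Ka1.
Count: 3.

3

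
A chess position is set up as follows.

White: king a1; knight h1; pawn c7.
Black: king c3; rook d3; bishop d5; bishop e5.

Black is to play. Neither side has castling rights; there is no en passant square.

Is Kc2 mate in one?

After Kc2: white king on a1; in check: yes, from the black bishop on e5.
King squares — b1: attacked by Kc2; a2: attacked by Bd5; b2: attacked by Kc2.
White has no legal moves → checkmate.

yes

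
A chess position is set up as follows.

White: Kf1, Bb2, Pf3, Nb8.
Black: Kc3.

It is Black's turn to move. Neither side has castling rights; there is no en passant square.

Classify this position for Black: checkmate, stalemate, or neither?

Black to move; black king on c3.
In check: yes, from the white bishop on b2.
Legal moves for Black: Kc4, Kb4, Kd3, Kb3, Kd2, Kc2, Kxb2.
Black is in check but has 7 legal moves → neither.

neither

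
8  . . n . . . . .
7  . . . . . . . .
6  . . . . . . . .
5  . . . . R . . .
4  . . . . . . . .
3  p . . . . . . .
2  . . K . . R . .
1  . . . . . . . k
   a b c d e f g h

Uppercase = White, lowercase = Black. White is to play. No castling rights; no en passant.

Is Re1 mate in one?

After Re1: black king on h1; in check: yes, from the white rook on e1.
King squares — g1: attacked by Re1; g2: attacked by Rf2; h2: attacked by Rf2.
Black has no legal moves → checkmate.

yes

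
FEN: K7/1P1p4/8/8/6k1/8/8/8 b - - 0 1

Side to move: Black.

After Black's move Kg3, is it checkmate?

After Kg3: white king on a8; in check: no.
White is not in check, so this cannot be checkmate.

no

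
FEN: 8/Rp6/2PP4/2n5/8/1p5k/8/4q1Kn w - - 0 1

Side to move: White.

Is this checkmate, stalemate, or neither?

White to move; white king on g1.
In check: yes, from the black queen on e1.
King squares — f1: attacked by Qe1; h1: attacked by Qe1; f2: attacked by Qe1; g2: attacked by Kh3; h2: attacked by Kh3.
Legal moves for White: none.
In check with no legal moves → checkmate.

checkmate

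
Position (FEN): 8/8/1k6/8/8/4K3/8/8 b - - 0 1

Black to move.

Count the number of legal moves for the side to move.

8

Black to move; king on b6.
In check: no.
Legal moves: Kc7, Kb7, Ka7, Kc6, Ka6, Kc5, Kb5, Ka5.
Count: 8.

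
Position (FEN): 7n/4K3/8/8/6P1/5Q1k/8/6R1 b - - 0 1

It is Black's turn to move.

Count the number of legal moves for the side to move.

Black to move; king on h3.
In check: yes, from the white queen on f3.
Legal moves: Kh4, Kh2.
Count: 2.

2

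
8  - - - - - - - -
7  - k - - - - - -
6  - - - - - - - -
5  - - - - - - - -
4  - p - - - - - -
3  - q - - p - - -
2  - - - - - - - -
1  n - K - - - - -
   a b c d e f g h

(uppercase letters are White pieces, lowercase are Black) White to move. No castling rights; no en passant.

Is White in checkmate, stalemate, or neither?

White to move; white king on c1.
In check: no.
King squares — b1: attacked by Qb3; d1: attacked by Qb3; b2: attacked by Qb3; c2: attacked by Na1; d2: attacked by Pe3.
Legal moves for White: none.
Not in check and no legal moves → stalemate.

stalemate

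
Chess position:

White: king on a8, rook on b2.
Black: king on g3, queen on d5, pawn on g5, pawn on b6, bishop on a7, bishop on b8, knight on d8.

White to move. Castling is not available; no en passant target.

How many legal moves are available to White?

White to move; king on a8.
In check: yes, from the black queen on d5.
Legal moves: none.
Count: 0.

0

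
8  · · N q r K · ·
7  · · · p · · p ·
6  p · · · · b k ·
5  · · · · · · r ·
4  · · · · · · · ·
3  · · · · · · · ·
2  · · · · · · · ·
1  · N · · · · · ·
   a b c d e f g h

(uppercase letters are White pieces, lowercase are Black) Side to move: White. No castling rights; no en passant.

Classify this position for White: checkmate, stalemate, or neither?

White to move; white king on f8.
In check: yes, from the black rook on e8.
King squares — e7: attacked by Bf6; f7: attacked by Kg6; g7: attacked by Bf6; e8: attacked by Qd8; g8: attacked by Re8.
Legal moves for White: none.
In check with no legal moves → checkmate.

checkmate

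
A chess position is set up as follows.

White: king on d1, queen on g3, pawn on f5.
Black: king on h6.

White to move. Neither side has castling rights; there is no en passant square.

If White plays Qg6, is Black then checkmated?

After Qg6: black king on h6; in check: yes, from the white queen on g6.
King squares — g5: attacked by Qg6; h5: attacked by Qg6; g6: attacked by Pf5; g7: attacked by Qg6; h7: attacked by Qg6.
Black has no legal moves → checkmate.

yes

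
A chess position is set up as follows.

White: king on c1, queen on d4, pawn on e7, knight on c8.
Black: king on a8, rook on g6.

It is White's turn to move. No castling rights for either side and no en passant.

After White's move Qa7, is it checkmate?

yes

After Qa7: black king on a8; in check: yes, from the white queen on a7.
King squares — a7: attacked by Nc8; b7: attacked by Qa7; b8: attacked by Qa7.
Black has no legal moves → checkmate.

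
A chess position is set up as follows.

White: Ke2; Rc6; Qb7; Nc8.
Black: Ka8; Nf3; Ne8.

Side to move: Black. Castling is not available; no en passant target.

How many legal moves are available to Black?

1

Black to move; king on a8.
In check: yes, from the white queen on b7.
Legal moves: Kxb7.
Count: 1.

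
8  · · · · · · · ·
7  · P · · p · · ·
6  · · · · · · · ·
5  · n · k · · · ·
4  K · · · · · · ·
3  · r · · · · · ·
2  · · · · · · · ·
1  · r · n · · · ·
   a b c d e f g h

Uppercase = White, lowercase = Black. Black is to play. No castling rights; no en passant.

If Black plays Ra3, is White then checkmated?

yes

After Ra3: white king on a4; in check: yes, from the black rook on a3.
King squares — a3: attacked by Nb5; b3: attacked by Rb1; b4: attacked by Rb1; a5: attacked by Ra3; b5: attacked by Rb1.
White has no legal moves → checkmate.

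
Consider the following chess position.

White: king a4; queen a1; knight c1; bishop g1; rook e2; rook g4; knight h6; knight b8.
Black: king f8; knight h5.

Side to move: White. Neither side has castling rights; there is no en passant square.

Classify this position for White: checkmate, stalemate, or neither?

neither

White to move; white king on a4.
In check: no.
Legal moves for White include: Nd7#, Nc6, Na6, Ng8, Nf7, Nf5, Rg8#, Rg7, Rg6, Rg5, Rh4, Rf4+, Rge4, Rd4, Rc4, Rb4, Rg3, Rgg2, ... (list truncated; more exist).
White has legal moves and is not in check → neither.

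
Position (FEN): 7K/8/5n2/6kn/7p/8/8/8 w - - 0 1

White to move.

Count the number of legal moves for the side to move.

0

White to move; king on h8.
In check: no.
Legal moves: none.
Count: 0.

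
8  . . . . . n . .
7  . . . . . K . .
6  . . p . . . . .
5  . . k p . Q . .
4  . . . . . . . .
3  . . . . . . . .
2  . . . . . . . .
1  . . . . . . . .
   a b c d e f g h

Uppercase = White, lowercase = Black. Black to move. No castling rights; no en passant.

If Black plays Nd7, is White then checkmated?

no

After Nd7: white king on f7; in check: no.
White is not in check, so this cannot be checkmate.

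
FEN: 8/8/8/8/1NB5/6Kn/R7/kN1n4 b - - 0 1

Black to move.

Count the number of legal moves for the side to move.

1

Black to move; king on a1.
In check: yes, from the white rook on a2.
Legal moves: Kxb1.
Count: 1.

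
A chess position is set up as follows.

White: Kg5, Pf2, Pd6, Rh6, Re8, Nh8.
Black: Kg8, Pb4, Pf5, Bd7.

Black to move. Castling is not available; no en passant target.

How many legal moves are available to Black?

Black to move; king on g8.
In check: yes, from the white rook on e8.
Legal moves: Kg7, Bxe8.
Count: 2.

2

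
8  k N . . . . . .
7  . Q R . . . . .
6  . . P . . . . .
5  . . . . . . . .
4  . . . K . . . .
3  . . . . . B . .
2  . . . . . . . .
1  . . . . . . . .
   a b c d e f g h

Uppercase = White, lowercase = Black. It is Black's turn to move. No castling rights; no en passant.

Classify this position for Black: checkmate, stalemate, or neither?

Black to move; black king on a8.
In check: yes, from the white queen on b7.
King squares — a7: attacked by Qb7; b7: attacked by Pc6; b8: attacked by Qb7.
Legal moves for Black: none.
In check with no legal moves → checkmate.

checkmate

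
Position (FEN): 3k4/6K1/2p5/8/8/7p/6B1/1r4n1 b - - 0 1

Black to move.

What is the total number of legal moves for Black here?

22

Black to move; king on d8.
In check: no.
Legal moves: Ke8, Kc8, Ke7, Kd7, Kc7, Nf3, Ne2, Rb8, Rb7+, Rb6, Rb5, Rb4, Rb3, Rb2, Rf1, Re1, Rd1, Rc1, Ra1, hxg2, c5, h2.
Count: 22.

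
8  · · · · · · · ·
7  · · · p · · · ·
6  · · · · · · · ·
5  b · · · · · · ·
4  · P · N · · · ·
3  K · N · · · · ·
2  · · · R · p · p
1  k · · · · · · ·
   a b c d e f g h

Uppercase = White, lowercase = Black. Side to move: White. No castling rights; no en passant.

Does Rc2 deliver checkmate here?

no

After Rc2: black king on a1; in check: no.
Black is not in check, so this cannot be checkmate.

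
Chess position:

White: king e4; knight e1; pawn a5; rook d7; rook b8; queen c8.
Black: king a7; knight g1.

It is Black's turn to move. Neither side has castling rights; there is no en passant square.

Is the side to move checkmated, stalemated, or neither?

checkmate

Black to move; black king on a7.
In check: yes, from the white rook on d7.
King squares — a6: attacked by Qc8; b6: attacked by Pa5; b7: attacked by Rd7; a8: attacked by Rb8; b8: attacked by Qc8.
Legal moves for Black: none.
In check with no legal moves → checkmate.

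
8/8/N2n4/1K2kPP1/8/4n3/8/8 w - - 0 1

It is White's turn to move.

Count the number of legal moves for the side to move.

6

White to move; king on b5.
In check: yes, from the black knight on d6.
Legal moves: Kc6, Kb6, Kc5, Ka5, Kb4, Ka4.
Count: 6.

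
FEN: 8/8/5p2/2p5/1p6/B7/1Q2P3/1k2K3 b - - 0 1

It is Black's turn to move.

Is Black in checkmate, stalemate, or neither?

checkmate

Black to move; black king on b1.
In check: yes, from the white queen on b2.
King squares — a1: attacked by Qb2; c1: attacked by Qb2; a2: attacked by Qb2; b2: attacked by Ba3; c2: attacked by Qb2.
Legal moves for Black: none.
In check with no legal moves → checkmate.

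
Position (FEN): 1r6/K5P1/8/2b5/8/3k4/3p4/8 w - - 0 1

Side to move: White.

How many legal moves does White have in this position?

2

White to move; king on a7.
In check: yes, from the black bishop on c5.
Legal moves: Kxb8, Ka6.
Count: 2.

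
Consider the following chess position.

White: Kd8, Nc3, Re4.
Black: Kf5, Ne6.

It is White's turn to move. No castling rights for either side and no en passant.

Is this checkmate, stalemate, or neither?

White to move; white king on d8.
In check: yes, from the black knight on e6.
King squares — c7: attacked by Ne6; d7: available; e7: available; c8: available; e8: available.
Legal moves for White: Ke8, Kc8, Ke7, Kd7, Rxe6.
White is in check but has 5 legal moves → neither.

neither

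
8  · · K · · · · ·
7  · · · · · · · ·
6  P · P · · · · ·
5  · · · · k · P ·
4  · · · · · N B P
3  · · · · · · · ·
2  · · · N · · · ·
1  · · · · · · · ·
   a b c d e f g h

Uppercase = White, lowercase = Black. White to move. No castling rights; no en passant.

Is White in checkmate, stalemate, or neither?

White to move; white king on c8.
In check: no.
Legal moves for White include: Kd8, Kb8, Kd7, Kc7, Kb7, Bd7, Be6, Bh5, Bf5, Bh3, Bf3, Be2, Bd1, Ng6+, Ne6, Nh5, Nd5, Nh3, ... (list truncated; more exist).
White has legal moves and is not in check → neither.

neither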